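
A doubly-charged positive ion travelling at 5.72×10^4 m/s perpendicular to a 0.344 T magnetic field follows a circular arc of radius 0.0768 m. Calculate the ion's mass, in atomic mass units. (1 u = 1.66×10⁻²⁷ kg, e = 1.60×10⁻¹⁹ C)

m ≈ 89.0 u

qvB = mv²/r ⇒ m = qBr/v.
m = (2×1.60×10^-19)(0.344)(0.0768) / (5.72×10^4) = 1.48×10^-25 kg = 89.0 u.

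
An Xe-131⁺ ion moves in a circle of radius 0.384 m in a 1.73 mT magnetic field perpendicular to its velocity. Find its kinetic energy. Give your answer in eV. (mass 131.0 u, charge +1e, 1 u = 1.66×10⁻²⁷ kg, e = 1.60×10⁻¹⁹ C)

K ≈ 0.162 eV

v = qBr/m = (1×1.60×10^-19)(1.73×10^-3)(0.384) / (2.17×10^-25) = 489 m/s.
K = ½mv² = 0.5·(2.17×10^-25)·(489)² = 2.60×10^-20 J = 0.162 eV.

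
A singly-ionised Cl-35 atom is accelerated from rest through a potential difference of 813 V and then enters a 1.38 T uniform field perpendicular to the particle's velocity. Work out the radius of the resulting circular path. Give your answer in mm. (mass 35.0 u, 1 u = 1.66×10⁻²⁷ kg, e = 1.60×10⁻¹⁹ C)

The kinetic energy gained is K = qV = (1×1.60×10^-19)(813) = 1.30×10^-16 J.
v = √(2K/m) = 6.69×10^4 m/s.
r = mv/(qB) = (5.81×10^-26)(6.69×10^4) / [(1×1.60×10^-19)(1.38)] = 0.0176 m.

r ≈ 17.6 mm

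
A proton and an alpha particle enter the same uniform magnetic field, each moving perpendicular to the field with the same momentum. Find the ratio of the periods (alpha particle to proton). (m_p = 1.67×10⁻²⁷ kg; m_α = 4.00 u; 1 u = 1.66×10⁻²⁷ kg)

T = 2πm/(qB) is independent of speed, so T₂/T₁ = (m₂/q₂)/(m₁/q₁).
T_{alpha particle}/T_{proton} = (6.64×10^-27/2e) / (1.67×10^-27/1e) = 1.99.

ratio ≈ 1.99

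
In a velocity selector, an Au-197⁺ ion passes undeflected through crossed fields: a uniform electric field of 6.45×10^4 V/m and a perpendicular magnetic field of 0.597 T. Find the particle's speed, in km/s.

For zero net force, qE = qvB, so v = E/B.
v = (6.45×10^4) / (0.597) = 1.08×10^5 m/s.

v ≈ 108 km/s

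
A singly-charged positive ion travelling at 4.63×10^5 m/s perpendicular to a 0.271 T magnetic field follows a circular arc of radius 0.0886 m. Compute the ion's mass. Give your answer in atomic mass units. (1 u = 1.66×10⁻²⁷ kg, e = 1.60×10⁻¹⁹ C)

m ≈ 5.00 u

qvB = mv²/r ⇒ m = qBr/v.
m = (1×1.60×10^-19)(0.271)(0.0886) / (4.63×10^5) = 8.30×10^-27 kg = 5.00 u.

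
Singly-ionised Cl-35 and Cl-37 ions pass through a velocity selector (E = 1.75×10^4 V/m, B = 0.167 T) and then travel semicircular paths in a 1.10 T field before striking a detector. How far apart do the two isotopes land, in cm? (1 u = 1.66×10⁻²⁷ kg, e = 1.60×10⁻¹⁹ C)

Δd ≈ 0.395 cm

Both emerge at v = E/B₁ = 1.05×10^5 m/s.
r = mv/(qB₂), so r₁ = 0.03459 m and r₂ = 0.03657 m, giving Δr = 1.98×10^-3 m.
After a semicircle each ion lands a diameter 2r from the entry slit, so the separation is 2Δr = 3.95×10^-3 m.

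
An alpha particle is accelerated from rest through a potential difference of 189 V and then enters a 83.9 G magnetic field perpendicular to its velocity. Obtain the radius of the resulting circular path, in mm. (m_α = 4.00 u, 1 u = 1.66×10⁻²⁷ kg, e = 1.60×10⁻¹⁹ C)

The kinetic energy gained is K = qV = (2×1.60×10^-19)(189) = 6.05×10^-17 J.
v = √(2K/m) = 1.35×10^5 m/s.
r = mv/(qB) = (6.64×10^-27)(1.35×10^5) / [(2×1.60×10^-19)(8.39×10^-3)] = 0.334 m.

r ≈ 334 mm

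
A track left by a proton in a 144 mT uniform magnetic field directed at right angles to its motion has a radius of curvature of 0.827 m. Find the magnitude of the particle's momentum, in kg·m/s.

Since qvB = mv²/r, the momentum p = mv = qBr.
p = (1×1.60×10^-19)(0.144)(0.827) = 1.91×10^-20 kg·m/s.

p ≈ 1.91×10^-20 kg·m/s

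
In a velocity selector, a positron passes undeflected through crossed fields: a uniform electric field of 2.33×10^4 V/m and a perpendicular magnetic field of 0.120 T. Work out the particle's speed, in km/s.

For zero net force, qE = qvB, so v = E/B.
v = (2.33×10^4) / (0.120) = 1.94×10^5 m/s.

v ≈ 194 km/s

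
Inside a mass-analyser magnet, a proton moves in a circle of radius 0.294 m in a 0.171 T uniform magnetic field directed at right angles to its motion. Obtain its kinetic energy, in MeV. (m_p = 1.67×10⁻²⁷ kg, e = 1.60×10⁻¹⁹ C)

K ≈ 0.121 MeV

v = qBr/m = (1×1.60×10^-19)(0.171)(0.294) / (1.67×10^-27) = 4.82×10^6 m/s.
K = ½mv² = 0.5·(1.67×10^-27)·(4.82×10^6)² = 1.94×10^-14 J = 0.121 MeV.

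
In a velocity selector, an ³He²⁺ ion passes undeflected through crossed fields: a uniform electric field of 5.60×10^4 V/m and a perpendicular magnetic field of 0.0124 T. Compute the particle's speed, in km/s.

v ≈ 4520 km/s

For zero net force, qE = qvB, so v = E/B.
v = (5.60×10^4) / (0.0124) = 4.52×10^6 m/s.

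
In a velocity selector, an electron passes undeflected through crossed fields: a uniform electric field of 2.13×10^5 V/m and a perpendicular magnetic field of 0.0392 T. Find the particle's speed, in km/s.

For zero net force, qE = qvB, so v = E/B.
v = (2.13×10^5) / (0.0392) = 5.43×10^6 m/s.

v ≈ 5430 km/s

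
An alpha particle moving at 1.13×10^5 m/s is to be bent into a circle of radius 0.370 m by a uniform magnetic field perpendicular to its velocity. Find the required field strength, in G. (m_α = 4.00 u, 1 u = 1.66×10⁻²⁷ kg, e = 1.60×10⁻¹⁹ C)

qvB = mv²/r gives B = mv/(qr).
B = (6.64×10^-27)(1.13×10^5) / [(2×1.60×10^-19)(0.370)] = 6.34×10^-3 T.

B ≈ 63.4 G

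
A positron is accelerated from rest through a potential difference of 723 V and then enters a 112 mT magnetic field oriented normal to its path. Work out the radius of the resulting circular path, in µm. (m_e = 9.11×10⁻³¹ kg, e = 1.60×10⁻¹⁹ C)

r ≈ 810 µm

The kinetic energy gained is K = qV = (1×1.60×10^-19)(723) = 1.16×10^-16 J.
v = √(2K/m) = 1.59×10^7 m/s.
r = mv/(qB) = (9.11×10^-31)(1.59×10^7) / [(1×1.60×10^-19)(0.112)] = 8.10×10^-4 m.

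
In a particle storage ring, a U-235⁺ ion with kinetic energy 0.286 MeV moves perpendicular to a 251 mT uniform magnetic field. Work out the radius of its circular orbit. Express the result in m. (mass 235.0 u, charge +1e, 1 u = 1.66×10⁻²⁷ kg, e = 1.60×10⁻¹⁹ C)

Convert the energy: K = 0.286 MeV = 4.58×10^-14 J.
v = √(2K/m) = √(2·4.58×10^-14/3.90×10^-25) = 4.84×10^5 m/s.
r = mv/(qB) = (3.90×10^-25)(4.84×10^5) / [(1×1.60×10^-19)(0.251)] = 4.70 m.

r ≈ 4.70 m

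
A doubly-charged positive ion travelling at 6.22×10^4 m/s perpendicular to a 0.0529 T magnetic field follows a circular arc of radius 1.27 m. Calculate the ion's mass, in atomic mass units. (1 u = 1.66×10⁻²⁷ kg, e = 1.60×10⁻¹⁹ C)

qvB = mv²/r ⇒ m = qBr/v.
m = (2×1.60×10^-19)(0.0529)(1.27) / (6.22×10^4) = 3.46×10^-25 kg = 208 u.

m ≈ 208 u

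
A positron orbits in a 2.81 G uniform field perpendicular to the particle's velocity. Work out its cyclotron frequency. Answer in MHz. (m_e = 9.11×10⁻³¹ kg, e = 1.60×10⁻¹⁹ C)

f ≈ 7.85 MHz

f = qB/(2πm) = (1×1.60×10^-19)(2.81×10^-4) / [2π(9.11×10^-31)] = 7.85×10^6 Hz.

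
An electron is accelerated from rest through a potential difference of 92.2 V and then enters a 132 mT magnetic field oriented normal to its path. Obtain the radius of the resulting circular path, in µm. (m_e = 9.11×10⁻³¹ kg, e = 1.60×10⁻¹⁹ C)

The kinetic energy gained is K = qV = (1×1.60×10^-19)(92.2) = 1.48×10^-17 J.
v = √(2K/m) = 5.69×10^6 m/s.
r = mv/(qB) = (9.11×10^-31)(5.69×10^6) / [(1×1.60×10^-19)(0.132)] = 2.45×10^-4 m.

r ≈ 245 µm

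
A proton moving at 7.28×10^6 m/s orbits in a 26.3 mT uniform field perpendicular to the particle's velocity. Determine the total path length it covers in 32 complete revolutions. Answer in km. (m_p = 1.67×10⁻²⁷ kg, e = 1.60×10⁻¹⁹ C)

L ≈ 0.581 km

r = mv/(qB) = 2.89 m, so one revolution covers 2πr = 18.2 m.
In 32 revolutions: L = 32·2πr = 581 m.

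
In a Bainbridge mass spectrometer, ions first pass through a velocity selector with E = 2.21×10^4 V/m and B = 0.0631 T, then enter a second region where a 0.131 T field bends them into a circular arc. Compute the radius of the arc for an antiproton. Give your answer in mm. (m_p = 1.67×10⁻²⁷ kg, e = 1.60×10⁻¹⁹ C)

r ≈ 27.9 mm

The selector passes v = E/B = 2.21×10^4/0.0631 = 3.50×10^5 m/s.
In the deflection region, r = mv/(qB₂) = (1.67×10^-27)(3.50×10^5) / [(1×1.60×10^-19)(0.131)] = 0.0279 m.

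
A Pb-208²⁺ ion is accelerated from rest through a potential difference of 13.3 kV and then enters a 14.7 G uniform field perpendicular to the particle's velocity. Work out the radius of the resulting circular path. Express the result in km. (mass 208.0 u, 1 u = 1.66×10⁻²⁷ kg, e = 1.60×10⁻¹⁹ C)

The kinetic energy gained is K = qV = (2×1.60×10^-19)(1.33×10^4) = 4.26×10^-15 J.
v = √(2K/m) = 1.57×10^5 m/s.
r = mv/(qB) = (3.45×10^-25)(1.57×10^5) / [(2×1.60×10^-19)(1.47×10^-3)] = 115 m.

r ≈ 0.115 km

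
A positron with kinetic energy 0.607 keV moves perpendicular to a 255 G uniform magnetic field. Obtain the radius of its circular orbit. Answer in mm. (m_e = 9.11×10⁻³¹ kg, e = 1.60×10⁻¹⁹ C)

r ≈ 3.26 mm

Convert the energy: K = 0.607 keV = 9.71×10^-17 J.
v = √(2K/m) = √(2·9.71×10^-17/9.11×10^-31) = 1.46×10^7 m/s.
r = mv/(qB) = (9.11×10^-31)(1.46×10^7) / [(1×1.60×10^-19)(0.0255)] = 3.26×10^-3 m.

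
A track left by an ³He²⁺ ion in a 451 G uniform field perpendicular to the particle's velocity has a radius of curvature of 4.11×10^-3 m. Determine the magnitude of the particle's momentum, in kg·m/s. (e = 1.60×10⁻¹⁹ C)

p ≈ 5.93×10^-23 kg·m/s

Since qvB = mv²/r, the momentum p = mv = qBr.
p = (2×1.60×10^-19)(0.0451)(4.11×10^-3) = 5.93×10^-23 kg·m/s.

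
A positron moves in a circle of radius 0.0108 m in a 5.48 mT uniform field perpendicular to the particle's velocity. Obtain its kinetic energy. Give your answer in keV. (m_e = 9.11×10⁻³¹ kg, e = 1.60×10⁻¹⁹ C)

K ≈ 0.308 keV

v = qBr/m = (1×1.60×10^-19)(5.48×10^-3)(0.0108) / (9.11×10^-31) = 1.04×10^7 m/s.
K = ½mv² = 0.5·(9.11×10^-31)·(1.04×10^7)² = 4.92×10^-17 J = 0.308 keV.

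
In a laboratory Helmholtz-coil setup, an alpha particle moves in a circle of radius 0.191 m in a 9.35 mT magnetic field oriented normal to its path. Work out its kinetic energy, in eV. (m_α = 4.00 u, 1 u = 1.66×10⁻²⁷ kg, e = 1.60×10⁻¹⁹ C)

K ≈ 154 eV

v = qBr/m = (2×1.60×10^-19)(9.35×10^-3)(0.191) / (6.64×10^-27) = 8.61×10^4 m/s.
K = ½mv² = 0.5·(6.64×10^-27)·(8.61×10^4)² = 2.46×10^-17 J = 154 eV.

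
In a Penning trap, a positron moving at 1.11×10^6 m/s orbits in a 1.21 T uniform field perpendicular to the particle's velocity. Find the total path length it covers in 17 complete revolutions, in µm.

L ≈ 558 µm

r = mv/(qB) = 5.22×10^-6 m, so one revolution covers 2πr = 3.28×10^-5 m.
In 17 revolutions: L = 17·2πr = 5.58×10^-4 m.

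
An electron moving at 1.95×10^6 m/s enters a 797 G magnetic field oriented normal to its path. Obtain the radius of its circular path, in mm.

The magnetic force provides the centripetal force: qvB = mv²/r, so r = mv/(qB).
r = (9.11×10^-31 kg)(1.95×10^6 m/s) / [(1×1.60×10^-19 C)(0.0797 T)] = 1.39×10^-4 m.

r ≈ 0.139 mm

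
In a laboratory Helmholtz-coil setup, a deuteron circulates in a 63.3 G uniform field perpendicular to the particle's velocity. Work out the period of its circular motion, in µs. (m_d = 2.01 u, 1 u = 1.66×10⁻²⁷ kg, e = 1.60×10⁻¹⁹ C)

T ≈ 20.7 µs

The cyclotron period is independent of speed: T = 2πm/(qB).
T = 2π(3.34×10^-27) / [(1×1.60×10^-19)(6.33×10^-3)] = 2.07×10^-5 s.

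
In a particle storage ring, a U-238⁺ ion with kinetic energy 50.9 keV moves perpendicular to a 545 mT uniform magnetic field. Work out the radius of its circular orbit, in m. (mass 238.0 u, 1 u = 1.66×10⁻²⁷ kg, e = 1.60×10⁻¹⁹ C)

Convert the energy: K = 50.9 keV = 8.14×10^-15 J.
v = √(2K/m) = √(2·8.14×10^-15/3.95×10^-25) = 2.03×10^5 m/s.
r = mv/(qB) = (3.95×10^-25)(2.03×10^5) / [(1×1.60×10^-19)(0.545)] = 0.920 m.

r ≈ 0.920 m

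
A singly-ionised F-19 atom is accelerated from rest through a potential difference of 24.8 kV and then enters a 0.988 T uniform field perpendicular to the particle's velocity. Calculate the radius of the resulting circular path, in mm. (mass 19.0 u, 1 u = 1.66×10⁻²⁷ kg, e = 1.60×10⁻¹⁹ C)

r ≈ 100 mm

The kinetic energy gained is K = qV = (1×1.60×10^-19)(2.48×10^4) = 3.97×10^-15 J.
v = √(2K/m) = 5.02×10^5 m/s.
r = mv/(qB) = (3.15×10^-26)(5.02×10^5) / [(1×1.60×10^-19)(0.988)] = 0.100 m.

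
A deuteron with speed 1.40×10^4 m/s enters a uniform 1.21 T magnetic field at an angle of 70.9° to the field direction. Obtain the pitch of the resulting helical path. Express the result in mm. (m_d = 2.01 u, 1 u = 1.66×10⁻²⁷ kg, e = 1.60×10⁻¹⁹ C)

The velocity component along B is v∥ = v cos70.9° = 4580 m/s.
The cyclotron period T = 2πm/(qB) = 1.08×10^-7 s is set by m, q, B alone.
Pitch = v∥·T = (4580)(1.08×10^-7) = 4.96×10^-4 m.

pitch ≈ 0.496 mm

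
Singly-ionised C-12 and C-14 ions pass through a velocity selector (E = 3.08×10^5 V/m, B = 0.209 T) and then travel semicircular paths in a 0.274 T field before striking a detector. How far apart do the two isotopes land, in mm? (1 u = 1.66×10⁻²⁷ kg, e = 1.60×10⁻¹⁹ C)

Δd ≈ 223 mm

Both emerge at v = E/B₁ = 1.47×10^6 m/s.
r = mv/(qB₂), so r₁ = 0.670 m and r₂ = 0.781 m, giving Δr = 0.112 m.
After a semicircle each ion lands a diameter 2r from the entry slit, so the separation is 2Δr = 0.223 m.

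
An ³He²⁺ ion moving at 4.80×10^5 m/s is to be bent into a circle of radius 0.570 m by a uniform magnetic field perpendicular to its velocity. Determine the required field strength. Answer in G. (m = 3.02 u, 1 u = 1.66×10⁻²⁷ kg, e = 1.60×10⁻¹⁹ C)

B ≈ 132 G

qvB = mv²/r gives B = mv/(qr).
B = (5.01×10^-27)(4.80×10^5) / [(2×1.60×10^-19)(0.570)] = 0.0132 T.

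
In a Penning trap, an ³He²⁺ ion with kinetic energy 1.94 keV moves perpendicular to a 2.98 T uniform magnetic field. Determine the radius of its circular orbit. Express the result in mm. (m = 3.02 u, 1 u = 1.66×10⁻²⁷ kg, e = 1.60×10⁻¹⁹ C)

Convert the energy: K = 1.94 keV = 3.10×10^-16 J.
v = √(2K/m) = √(2·3.10×10^-16/5.01×10^-27) = 3.52×10^5 m/s.
r = mv/(qB) = (5.01×10^-27)(3.52×10^5) / [(2×1.60×10^-19)(2.98)] = 1.85×10^-3 m.

r ≈ 1.85 mm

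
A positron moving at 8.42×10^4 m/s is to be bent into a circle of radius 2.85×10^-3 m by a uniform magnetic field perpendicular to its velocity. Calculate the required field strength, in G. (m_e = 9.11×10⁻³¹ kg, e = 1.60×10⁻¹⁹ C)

B ≈ 1.68 G

qvB = mv²/r gives B = mv/(qr).
B = (9.11×10^-31)(8.42×10^4) / [(1×1.60×10^-19)(2.85×10^-3)] = 1.68×10^-4 T.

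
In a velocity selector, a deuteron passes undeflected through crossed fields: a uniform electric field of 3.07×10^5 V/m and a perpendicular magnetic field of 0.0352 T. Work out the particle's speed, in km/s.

For zero net force, qE = qvB, so v = E/B.
v = (3.07×10^5) / (0.0352) = 8.72×10^6 m/s.

v ≈ 8720 km/s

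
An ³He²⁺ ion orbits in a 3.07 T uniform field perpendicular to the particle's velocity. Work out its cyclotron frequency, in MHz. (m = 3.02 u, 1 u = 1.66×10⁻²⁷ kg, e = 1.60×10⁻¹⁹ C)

f = qB/(2πm) = (2×1.60×10^-19)(3.07) / [2π(5.01×10^-27)] = 3.12×10^7 Hz.

f ≈ 31.2 MHz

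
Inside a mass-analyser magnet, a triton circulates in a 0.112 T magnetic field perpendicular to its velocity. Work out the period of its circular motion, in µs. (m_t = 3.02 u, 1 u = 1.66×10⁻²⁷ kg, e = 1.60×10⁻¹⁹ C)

The cyclotron period is independent of speed: T = 2πm/(qB).
T = 2π(5.01×10^-27) / [(1×1.60×10^-19)(0.112)] = 1.76×10^-6 s.

T ≈ 1.76 µs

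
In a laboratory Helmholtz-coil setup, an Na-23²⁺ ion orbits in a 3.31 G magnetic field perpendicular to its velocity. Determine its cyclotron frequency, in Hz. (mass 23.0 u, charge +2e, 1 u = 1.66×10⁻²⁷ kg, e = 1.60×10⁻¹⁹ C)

f ≈ 442 Hz

f = qB/(2πm) = (2×1.60×10^-19)(3.31×10^-4) / [2π(3.82×10^-26)] = 442 Hz.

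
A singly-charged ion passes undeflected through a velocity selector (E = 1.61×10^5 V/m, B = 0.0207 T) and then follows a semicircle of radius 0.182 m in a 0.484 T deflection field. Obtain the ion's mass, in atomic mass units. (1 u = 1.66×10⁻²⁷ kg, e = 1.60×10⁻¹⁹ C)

m ≈ 1.09 u

v = E/B₁ = 7.78×10^6 m/s.
From r = mv/(qB₂), m = qB₂r/v = (1×1.60×10^-19)(0.484)(0.182) / (7.78×10^6) = 1.81×10^-27 kg.
In atomic mass units: m = 1.81×10^-27 / 1.66×10^-27 = 1.09 u.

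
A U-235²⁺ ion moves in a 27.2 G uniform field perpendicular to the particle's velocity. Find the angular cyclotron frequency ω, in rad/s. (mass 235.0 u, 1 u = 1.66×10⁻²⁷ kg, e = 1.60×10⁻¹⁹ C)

ω = qB/m = (2×1.60×10^-19)(2.72×10^-3) / (3.90×10^-25) = 2230 rad/s.

ω ≈ 2230 rad/s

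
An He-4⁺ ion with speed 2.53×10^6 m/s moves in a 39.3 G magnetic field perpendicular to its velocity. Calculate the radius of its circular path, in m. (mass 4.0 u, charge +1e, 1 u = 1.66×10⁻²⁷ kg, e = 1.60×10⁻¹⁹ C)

r ≈ 26.7 m

The magnetic force provides the centripetal force: qvB = mv²/r, so r = mv/(qB).
r = (6.64×10^-27 kg)(2.53×10^6 m/s) / [(1×1.60×10^-19 C)(3.93×10^-3 T)] = 26.7 m.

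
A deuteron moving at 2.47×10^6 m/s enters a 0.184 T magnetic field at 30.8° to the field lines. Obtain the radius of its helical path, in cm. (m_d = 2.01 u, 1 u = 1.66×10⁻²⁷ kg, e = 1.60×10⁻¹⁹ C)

Only the perpendicular component v⊥ = v sin30.8° = 1.26×10^6 m/s is bent by the field.
r = m v⊥ /(qB) = (3.34×10^-27)(1.26×10^6) / [(1×1.60×10^-19)(0.184)] = 0.143 m.

r ≈ 14.3 cm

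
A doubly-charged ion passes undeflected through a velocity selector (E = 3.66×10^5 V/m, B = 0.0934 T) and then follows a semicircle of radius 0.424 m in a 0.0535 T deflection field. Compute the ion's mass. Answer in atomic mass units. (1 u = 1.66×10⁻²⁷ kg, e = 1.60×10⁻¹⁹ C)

m ≈ 1.12 u

v = E/B₁ = 3.92×10^6 m/s.
From r = mv/(qB₂), m = qB₂r/v = (2×1.60×10^-19)(0.0535)(0.424) / (3.92×10^6) = 1.85×10^-27 kg.
In atomic mass units: m = 1.85×10^-27 / 1.66×10^-27 = 1.12 u.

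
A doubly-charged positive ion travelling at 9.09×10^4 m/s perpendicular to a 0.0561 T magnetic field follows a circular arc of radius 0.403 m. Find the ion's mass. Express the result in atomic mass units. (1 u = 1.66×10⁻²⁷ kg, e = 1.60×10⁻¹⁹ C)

qvB = mv²/r ⇒ m = qBr/v.
m = (2×1.60×10^-19)(0.0561)(0.403) / (9.09×10^4) = 7.96×10^-26 kg = 47.9 u.

m ≈ 47.9 u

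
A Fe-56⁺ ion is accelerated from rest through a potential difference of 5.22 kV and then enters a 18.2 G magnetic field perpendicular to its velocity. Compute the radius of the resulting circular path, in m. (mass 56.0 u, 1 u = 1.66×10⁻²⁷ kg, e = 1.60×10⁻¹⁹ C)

The kinetic energy gained is K = qV = (1×1.60×10^-19)(5220) = 8.35×10^-16 J.
v = √(2K/m) = 1.34×10^5 m/s.
r = mv/(qB) = (9.30×10^-26)(1.34×10^5) / [(1×1.60×10^-19)(1.82×10^-3)] = 42.8 m.

r ≈ 42.8 m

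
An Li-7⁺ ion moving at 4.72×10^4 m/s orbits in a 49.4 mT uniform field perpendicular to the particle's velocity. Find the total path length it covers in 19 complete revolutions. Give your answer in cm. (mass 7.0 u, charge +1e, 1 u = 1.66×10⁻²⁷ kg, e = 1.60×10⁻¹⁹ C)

L ≈ 828 cm

r = mv/(qB) = 0.0694 m, so one revolution covers 2πr = 0.436 m.
In 19 revolutions: L = 19·2πr = 8.28 m.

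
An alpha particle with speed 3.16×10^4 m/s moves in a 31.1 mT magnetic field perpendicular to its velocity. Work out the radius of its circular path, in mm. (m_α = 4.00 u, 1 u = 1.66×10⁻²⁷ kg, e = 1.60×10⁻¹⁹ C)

r ≈ 21.1 mm

The magnetic force provides the centripetal force: qvB = mv²/r, so r = mv/(qB).
r = (6.64×10^-27 kg)(3.16×10^4 m/s) / [(2×1.60×10^-19 C)(0.0311 T)] = 0.0211 m.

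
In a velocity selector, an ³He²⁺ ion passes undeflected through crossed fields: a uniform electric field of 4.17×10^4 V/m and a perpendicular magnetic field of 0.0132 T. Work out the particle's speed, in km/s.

For zero net force, qE = qvB, so v = E/B.
v = (4.17×10^4) / (0.0132) = 3.16×10^6 m/s.

v ≈ 3160 km/s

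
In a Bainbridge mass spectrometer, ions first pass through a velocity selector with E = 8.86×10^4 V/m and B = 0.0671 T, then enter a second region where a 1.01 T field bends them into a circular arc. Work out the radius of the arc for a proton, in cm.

The selector passes v = E/B = 8.86×10^4/0.0671 = 1.32×10^6 m/s.
In the deflection region, r = mv/(qB₂) = (1.67×10^-27)(1.32×10^6) / [(1×1.60×10^-19)(1.01)] = 0.0136 m.

r ≈ 1.36 cm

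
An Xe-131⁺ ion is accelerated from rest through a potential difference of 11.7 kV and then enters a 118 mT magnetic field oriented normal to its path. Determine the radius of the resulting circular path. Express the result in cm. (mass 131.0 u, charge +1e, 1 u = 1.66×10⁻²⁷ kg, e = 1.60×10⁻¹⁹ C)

r ≈ 151 cm

The kinetic energy gained is K = qV = (1×1.60×10^-19)(1.17×10^4) = 1.87×10^-15 J.
v = √(2K/m) = 1.31×10^5 m/s.
r = mv/(qB) = (2.17×10^-25)(1.31×10^5) / [(1×1.60×10^-19)(0.118)] = 1.51 m.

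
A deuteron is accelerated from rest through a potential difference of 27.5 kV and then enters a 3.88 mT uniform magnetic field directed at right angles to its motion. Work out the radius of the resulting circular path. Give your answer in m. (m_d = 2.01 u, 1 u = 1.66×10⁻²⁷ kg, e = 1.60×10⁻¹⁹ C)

r ≈ 8.73 m

The kinetic energy gained is K = qV = (1×1.60×10^-19)(2.75×10^4) = 4.40×10^-15 J.
v = √(2K/m) = 1.62×10^6 m/s.
r = mv/(qB) = (3.34×10^-27)(1.62×10^6) / [(1×1.60×10^-19)(3.88×10^-3)] = 8.73 m.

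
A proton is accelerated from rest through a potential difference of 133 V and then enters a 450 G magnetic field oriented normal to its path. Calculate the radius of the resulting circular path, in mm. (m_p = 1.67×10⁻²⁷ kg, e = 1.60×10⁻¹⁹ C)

r ≈ 37.0 mm

The kinetic energy gained is K = qV = (1×1.60×10^-19)(133) = 2.13×10^-17 J.
v = √(2K/m) = 1.60×10^5 m/s.
r = mv/(qB) = (1.67×10^-27)(1.60×10^5) / [(1×1.60×10^-19)(0.0450)] = 0.0370 m.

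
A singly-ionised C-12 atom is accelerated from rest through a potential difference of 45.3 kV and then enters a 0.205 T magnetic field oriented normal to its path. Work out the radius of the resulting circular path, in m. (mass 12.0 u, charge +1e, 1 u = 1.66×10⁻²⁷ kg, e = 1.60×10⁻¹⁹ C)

r ≈ 0.518 m

The kinetic energy gained is K = qV = (1×1.60×10^-19)(4.53×10^4) = 7.25×10^-15 J.
v = √(2K/m) = 8.53×10^5 m/s.
r = mv/(qB) = (1.99×10^-26)(8.53×10^5) / [(1×1.60×10^-19)(0.205)] = 0.518 m.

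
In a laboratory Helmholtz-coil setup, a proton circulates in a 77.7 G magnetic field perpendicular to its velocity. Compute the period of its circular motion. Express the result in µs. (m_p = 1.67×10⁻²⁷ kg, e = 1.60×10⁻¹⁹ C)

The cyclotron period is independent of speed: T = 2πm/(qB).
T = 2π(1.67×10^-27) / [(1×1.60×10^-19)(7.77×10^-3)] = 8.44×10^-6 s.

T ≈ 8.44 µs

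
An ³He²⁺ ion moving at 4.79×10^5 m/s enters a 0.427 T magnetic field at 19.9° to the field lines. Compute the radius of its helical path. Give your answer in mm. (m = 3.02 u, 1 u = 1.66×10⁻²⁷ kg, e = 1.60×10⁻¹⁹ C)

Only the perpendicular component v⊥ = v sin19.9° = 1.63×10^5 m/s is bent by the field.
r = m v⊥ /(qB) = (5.01×10^-27)(1.63×10^5) / [(2×1.60×10^-19)(0.427)] = 5.98×10^-3 m.

r ≈ 5.98 mm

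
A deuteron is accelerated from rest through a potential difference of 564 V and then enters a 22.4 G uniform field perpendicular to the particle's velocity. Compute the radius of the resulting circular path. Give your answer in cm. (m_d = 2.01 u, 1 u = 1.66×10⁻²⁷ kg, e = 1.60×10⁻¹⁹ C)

r ≈ 217 cm

The kinetic energy gained is K = qV = (1×1.60×10^-19)(564) = 9.02×10^-17 J.
v = √(2K/m) = 2.33×10^5 m/s.
r = mv/(qB) = (3.34×10^-27)(2.33×10^5) / [(1×1.60×10^-19)(2.24×10^-3)] = 2.17 m.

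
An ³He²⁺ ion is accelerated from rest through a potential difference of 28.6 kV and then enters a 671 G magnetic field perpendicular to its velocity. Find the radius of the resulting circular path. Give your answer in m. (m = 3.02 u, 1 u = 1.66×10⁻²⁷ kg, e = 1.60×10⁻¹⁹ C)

r ≈ 0.446 m

The kinetic energy gained is K = qV = (2×1.60×10^-19)(2.86×10^4) = 9.15×10^-15 J.
v = √(2K/m) = 1.91×10^6 m/s.
r = mv/(qB) = (5.01×10^-27)(1.91×10^6) / [(2×1.60×10^-19)(0.0671)] = 0.446 m.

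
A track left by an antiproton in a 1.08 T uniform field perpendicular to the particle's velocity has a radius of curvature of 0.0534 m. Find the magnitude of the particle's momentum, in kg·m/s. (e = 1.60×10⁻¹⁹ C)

p ≈ 9.23×10^-21 kg·m/s

Since qvB = mv²/r, the momentum p = mv = qBr.
p = (1×1.60×10^-19)(1.08)(0.0534) = 9.23×10^-21 kg·m/s.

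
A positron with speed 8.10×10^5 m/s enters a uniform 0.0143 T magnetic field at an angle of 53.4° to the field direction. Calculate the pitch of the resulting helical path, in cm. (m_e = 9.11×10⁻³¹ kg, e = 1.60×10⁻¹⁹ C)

The velocity component along B is v∥ = v cos53.4° = 4.83×10^5 m/s.
The cyclotron period T = 2πm/(qB) = 2.50×10^-9 s is set by m, q, B alone.
Pitch = v∥·T = (4.83×10^5)(2.50×10^-9) = 1.21×10^-3 m.

pitch ≈ 0.121 cm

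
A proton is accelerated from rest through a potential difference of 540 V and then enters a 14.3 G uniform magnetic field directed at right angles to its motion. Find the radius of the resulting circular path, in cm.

The kinetic energy gained is K = qV = (1×1.60×10^-19)(540) = 8.64×10^-17 J.
v = √(2K/m) = 3.22×10^5 m/s.
r = mv/(qB) = (1.67×10^-27)(3.22×10^5) / [(1×1.60×10^-19)(1.43×10^-3)] = 2.35 m.

r ≈ 235 cm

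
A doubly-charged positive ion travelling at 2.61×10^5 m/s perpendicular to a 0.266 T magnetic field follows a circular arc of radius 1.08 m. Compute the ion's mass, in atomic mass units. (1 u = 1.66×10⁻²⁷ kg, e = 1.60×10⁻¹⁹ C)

qvB = mv²/r ⇒ m = qBr/v.
m = (2×1.60×10^-19)(0.266)(1.08) / (2.61×10^5) = 3.52×10^-25 kg = 212 u.

m ≈ 212 u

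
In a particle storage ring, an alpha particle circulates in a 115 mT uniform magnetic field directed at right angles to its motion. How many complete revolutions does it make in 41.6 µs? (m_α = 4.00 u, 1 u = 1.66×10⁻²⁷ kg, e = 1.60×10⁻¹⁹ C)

T = 2πm/(qB) = 2π(6.64×10^-27) / [(2×1.60×10^-19)(0.115)] = 1.1337×10^-6 s.
N = t/T = 4.16×10^-5 / 1.1337×10^-6 ≈ 36.69, so 36 complete revolutions.

N = 36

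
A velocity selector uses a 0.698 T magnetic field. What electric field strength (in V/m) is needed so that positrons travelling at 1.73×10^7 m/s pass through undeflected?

qE = qvB ⇒ E = vB = (1.73×10^7)(0.698) = 1.21×10^7 V/m.

E ≈ 1.21×10^7 V/m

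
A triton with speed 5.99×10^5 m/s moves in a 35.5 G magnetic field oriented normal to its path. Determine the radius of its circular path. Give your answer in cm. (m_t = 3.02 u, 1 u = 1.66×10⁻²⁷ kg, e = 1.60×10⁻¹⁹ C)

r ≈ 529 cm

The magnetic force provides the centripetal force: qvB = mv²/r, so r = mv/(qB).
r = (5.01×10^-27 kg)(5.99×10^5 m/s) / [(1×1.60×10^-19 C)(3.55×10^-3 T)] = 5.29 m.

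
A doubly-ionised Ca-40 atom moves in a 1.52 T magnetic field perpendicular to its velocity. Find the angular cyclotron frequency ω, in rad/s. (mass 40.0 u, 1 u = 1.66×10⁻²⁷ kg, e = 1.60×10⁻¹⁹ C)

ω = qB/m = (2×1.60×10^-19)(1.52) / (6.64×10^-26) = 7.33×10^6 rad/s.

ω ≈ 7.33×10^6 rad/s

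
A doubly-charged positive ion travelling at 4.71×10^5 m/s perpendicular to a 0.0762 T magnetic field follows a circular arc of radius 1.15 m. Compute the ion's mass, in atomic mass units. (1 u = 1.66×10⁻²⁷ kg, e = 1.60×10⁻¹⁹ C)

m ≈ 35.9 u

qvB = mv²/r ⇒ m = qBr/v.
m = (2×1.60×10^-19)(0.0762)(1.15) / (4.71×10^5) = 5.95×10^-26 kg = 35.9 u.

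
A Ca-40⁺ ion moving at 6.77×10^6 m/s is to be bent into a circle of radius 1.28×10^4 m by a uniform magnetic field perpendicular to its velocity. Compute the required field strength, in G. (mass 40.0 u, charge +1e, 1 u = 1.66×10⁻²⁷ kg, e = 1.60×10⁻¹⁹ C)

qvB = mv²/r gives B = mv/(qr).
B = (6.64×10^-26)(6.77×10^6) / [(1×1.60×10^-19)(1.28×10^4)] = 2.19×10^-4 T.

B ≈ 2.19 G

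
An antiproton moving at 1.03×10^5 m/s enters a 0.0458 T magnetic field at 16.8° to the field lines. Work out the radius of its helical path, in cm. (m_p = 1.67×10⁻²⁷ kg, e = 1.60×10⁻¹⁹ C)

Only the perpendicular component v⊥ = v sin16.8° = 2.98×10^4 m/s is bent by the field.
r = m v⊥ /(qB) = (1.67×10^-27)(2.98×10^4) / [(1×1.60×10^-19)(0.0458)] = 6.78×10^-3 m.

r ≈ 0.678 cm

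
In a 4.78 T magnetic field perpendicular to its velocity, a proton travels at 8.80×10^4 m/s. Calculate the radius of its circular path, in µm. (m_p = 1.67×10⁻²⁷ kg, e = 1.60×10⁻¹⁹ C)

The magnetic force provides the centripetal force: qvB = mv²/r, so r = mv/(qB).
r = (1.67×10^-27 kg)(8.80×10^4 m/s) / [(1×1.60×10^-19 C)(4.78 T)] = 1.92×10^-4 m.

r ≈ 192 µm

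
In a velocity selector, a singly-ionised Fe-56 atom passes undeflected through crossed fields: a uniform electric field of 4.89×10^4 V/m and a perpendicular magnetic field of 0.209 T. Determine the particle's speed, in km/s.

For zero net force, qE = qvB, so v = E/B.
v = (4.89×10^4) / (0.209) = 2.34×10^5 m/s.

v ≈ 234 km/s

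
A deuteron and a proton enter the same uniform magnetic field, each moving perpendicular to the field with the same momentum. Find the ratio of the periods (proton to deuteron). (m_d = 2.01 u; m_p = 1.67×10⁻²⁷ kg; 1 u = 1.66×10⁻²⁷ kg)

T = 2πm/(qB) is independent of speed, so T₂/T₁ = (m₂/q₂)/(m₁/q₁).
T_{proton}/T_{deuteron} = (1.67×10^-27/1e) / (3.34×10^-27/1e) = 0.501.

ratio ≈ 0.501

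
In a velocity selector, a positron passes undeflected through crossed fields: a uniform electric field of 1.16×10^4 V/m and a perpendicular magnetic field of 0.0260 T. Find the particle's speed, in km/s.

v ≈ 446 km/s

For zero net force, qE = qvB, so v = E/B.
v = (1.16×10^4) / (0.0260) = 4.46×10^5 m/s.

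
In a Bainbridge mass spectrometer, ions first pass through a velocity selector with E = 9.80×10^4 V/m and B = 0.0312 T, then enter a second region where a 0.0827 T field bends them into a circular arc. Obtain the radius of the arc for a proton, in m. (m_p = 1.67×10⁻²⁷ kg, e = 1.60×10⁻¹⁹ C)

r ≈ 0.396 m

The selector passes v = E/B = 9.80×10^4/0.0312 = 3.14×10^6 m/s.
In the deflection region, r = mv/(qB₂) = (1.67×10^-27)(3.14×10^6) / [(1×1.60×10^-19)(0.0827)] = 0.396 m.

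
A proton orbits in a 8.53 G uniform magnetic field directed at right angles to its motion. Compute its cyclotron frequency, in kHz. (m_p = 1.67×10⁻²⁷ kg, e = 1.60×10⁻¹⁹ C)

f = qB/(2πm) = (1×1.60×10^-19)(8.53×10^-4) / [2π(1.67×10^-27)] = 1.30×10^4 Hz.

f ≈ 13.0 kHz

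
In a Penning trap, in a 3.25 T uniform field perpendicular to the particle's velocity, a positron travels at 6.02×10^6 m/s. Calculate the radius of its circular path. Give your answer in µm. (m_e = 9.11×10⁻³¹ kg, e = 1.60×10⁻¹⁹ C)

r ≈ 10.5 µm

The magnetic force provides the centripetal force: qvB = mv²/r, so r = mv/(qB).
r = (9.11×10^-31 kg)(6.02×10^6 m/s) / [(1×1.60×10^-19 C)(3.25 T)] = 1.05×10^-5 m.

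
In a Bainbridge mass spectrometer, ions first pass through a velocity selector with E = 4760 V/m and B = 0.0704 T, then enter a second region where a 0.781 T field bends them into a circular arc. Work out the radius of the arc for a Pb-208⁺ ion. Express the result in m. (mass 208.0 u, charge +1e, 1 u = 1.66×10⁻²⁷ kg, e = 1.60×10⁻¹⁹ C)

r ≈ 0.187 m

The selector passes v = E/B = 4760/0.0704 = 6.76×10^4 m/s.
In the deflection region, r = mv/(qB₂) = (3.45×10^-25)(6.76×10^4) / [(1×1.60×10^-19)(0.781)] = 0.187 m.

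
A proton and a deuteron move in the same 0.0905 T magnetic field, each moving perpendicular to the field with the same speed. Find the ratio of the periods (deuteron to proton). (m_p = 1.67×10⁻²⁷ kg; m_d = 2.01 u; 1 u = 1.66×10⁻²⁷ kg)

T = 2πm/(qB) is independent of speed, so T₂/T₁ = (m₂/q₂)/(m₁/q₁).
T_{deuteron}/T_{proton} = (3.34×10^-27/1e) / (1.67×10^-27/1e) = 2.00.

ratio ≈ 2.00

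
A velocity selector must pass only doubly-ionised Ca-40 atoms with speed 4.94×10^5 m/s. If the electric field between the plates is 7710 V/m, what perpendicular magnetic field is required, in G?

qE = qvB ⇒ B = E/v = (7710) / (4.94×10^5) = 0.0156 T.

B ≈ 156 G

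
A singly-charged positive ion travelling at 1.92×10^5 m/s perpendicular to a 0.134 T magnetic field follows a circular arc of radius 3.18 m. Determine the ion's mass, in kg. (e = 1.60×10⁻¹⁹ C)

qvB = mv²/r ⇒ m = qBr/v.
m = (1×1.60×10^-19)(0.134)(3.18) / (1.92×10^5) = 3.55×10^-25 kg.

m ≈ 3.55×10^-25 kg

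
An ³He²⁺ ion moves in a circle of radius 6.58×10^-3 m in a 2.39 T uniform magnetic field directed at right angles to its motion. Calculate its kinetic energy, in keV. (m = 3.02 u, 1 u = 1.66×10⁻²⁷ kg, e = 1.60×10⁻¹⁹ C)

v = qBr/m = (2×1.60×10^-19)(2.39)(6.58×10^-3) / (5.01×10^-27) = 1.00×10^6 m/s.
K = ½mv² = 0.5·(5.01×10^-27)·(1.00×10^6)² = 2.53×10^-15 J = 15.8 keV.

K ≈ 15.8 keV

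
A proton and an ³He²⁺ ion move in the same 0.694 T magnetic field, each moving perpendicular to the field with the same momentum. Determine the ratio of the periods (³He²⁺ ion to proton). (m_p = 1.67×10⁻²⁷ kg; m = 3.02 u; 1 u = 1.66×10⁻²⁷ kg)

T = 2πm/(qB) is independent of speed, so T₂/T₁ = (m₂/q₂)/(m₁/q₁).
T_{³He²⁺ ion}/T_{proton} = (5.01×10^-27/2e) / (1.67×10^-27/1e) = 1.50.

ratio ≈ 1.50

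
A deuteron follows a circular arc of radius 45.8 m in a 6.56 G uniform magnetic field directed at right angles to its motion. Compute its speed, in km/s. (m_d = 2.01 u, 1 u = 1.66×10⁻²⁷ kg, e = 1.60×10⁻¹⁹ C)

v ≈ 1440 km/s

From qvB = mv²/r, v = qBr/m.
v = (1×1.60×10^-19)(6.56×10^-4)(45.8) / (3.34×10^-27) = 1.44×10^6 m/s.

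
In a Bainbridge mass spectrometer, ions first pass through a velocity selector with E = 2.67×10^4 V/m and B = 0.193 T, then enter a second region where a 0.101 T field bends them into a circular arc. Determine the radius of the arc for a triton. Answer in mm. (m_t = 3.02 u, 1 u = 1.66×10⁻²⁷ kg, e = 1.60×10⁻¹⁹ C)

The selector passes v = E/B = 2.67×10^4/0.193 = 1.38×10^5 m/s.
In the deflection region, r = mv/(qB₂) = (5.01×10^-27)(1.38×10^5) / [(1×1.60×10^-19)(0.101)] = 0.0429 m.

r ≈ 42.9 mm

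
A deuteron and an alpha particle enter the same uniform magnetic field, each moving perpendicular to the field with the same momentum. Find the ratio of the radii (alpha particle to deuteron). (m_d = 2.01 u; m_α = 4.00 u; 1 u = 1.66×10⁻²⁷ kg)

r = p/(qB) ⇒ at equal p, r ∝ 1/q.
r_{alpha particle}/r_{deuteron} = 0.500.

ratio ≈ 0.500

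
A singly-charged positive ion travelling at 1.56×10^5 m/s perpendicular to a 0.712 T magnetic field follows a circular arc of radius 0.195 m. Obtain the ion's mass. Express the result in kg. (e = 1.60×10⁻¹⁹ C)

m ≈ 1.42×10^-25 kg

qvB = mv²/r ⇒ m = qBr/v.
m = (1×1.60×10^-19)(0.712)(0.195) / (1.56×10^5) = 1.42×10^-25 kg.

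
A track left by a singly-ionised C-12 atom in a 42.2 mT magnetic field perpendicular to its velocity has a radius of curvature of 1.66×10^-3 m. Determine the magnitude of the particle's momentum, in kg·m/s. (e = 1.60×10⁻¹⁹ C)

Since qvB = mv²/r, the momentum p = mv = qBr.
p = (1×1.60×10^-19)(0.0422)(1.66×10^-3) = 1.12×10^-23 kg·m/s.

p ≈ 1.12×10^-23 kg·m/s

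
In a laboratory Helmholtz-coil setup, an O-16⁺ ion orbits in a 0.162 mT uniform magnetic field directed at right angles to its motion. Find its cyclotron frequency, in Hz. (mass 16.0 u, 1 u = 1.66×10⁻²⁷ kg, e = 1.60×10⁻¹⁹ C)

f = qB/(2πm) = (1×1.60×10^-19)(1.62×10^-4) / [2π(2.66×10^-26)] = 155 Hz.

f ≈ 155 Hz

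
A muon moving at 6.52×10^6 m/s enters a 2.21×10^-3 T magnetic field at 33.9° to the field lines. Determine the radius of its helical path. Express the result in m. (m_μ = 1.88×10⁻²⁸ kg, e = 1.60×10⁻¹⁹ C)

Only the perpendicular component v⊥ = v sin33.9° = 3.64×10^6 m/s is bent by the field.
r = m v⊥ /(qB) = (1.88×10^-28)(3.64×10^6) / [(1×1.60×10^-19)(2.21×10^-3)] = 1.93 m.

r ≈ 1.93 m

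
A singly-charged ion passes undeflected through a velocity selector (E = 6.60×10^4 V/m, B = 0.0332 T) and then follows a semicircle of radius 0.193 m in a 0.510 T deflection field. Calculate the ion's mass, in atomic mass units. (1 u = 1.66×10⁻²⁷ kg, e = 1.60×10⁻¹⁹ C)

v = E/B₁ = 1.99×10^6 m/s.
From r = mv/(qB₂), m = qB₂r/v = (1×1.60×10^-19)(0.510)(0.193) / (1.99×10^6) = 7.92×10^-27 kg.
In atomic mass units: m = 7.92×10^-27 / 1.66×10^-27 = 4.77 u.

m ≈ 4.77 u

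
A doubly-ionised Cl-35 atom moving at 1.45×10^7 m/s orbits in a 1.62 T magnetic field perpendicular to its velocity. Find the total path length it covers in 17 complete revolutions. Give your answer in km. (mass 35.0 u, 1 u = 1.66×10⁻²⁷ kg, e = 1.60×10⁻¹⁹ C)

L ≈ 0.174 km

r = mv/(qB) = 1.63 m, so one revolution covers 2πr = 10.2 m.
In 17 revolutions: L = 17·2πr = 174 m.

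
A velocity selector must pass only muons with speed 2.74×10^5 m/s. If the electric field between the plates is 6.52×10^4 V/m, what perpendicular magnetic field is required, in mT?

qE = qvB ⇒ B = E/v = (6.52×10^4) / (2.74×10^5) = 0.238 T.

B ≈ 238 mT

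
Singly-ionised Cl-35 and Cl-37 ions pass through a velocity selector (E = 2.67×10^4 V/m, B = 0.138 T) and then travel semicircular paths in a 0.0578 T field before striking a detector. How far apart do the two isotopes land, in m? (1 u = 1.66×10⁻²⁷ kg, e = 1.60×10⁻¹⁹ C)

Both emerge at v = E/B₁ = 1.93×10^5 m/s.
r = mv/(qB₂), so r₁ = 1.2155 m and r₂ = 1.2850 m, giving Δr = 0.0695 m.
After a semicircle each ion lands a diameter 2r from the entry slit, so the separation is 2Δr = 0.139 m.

Δd ≈ 0.139 m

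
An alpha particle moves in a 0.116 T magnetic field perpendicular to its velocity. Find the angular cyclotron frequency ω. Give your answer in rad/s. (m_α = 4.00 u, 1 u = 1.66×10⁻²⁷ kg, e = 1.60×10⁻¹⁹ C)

ω ≈ 5.59×10^6 rad/s

ω = qB/m = (2×1.60×10^-19)(0.116) / (6.64×10^-27) = 5.59×10^6 rad/s.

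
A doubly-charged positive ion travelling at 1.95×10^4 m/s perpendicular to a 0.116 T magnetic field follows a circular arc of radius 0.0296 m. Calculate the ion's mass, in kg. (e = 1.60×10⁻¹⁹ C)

qvB = mv²/r ⇒ m = qBr/v.
m = (2×1.60×10^-19)(0.116)(0.0296) / (1.95×10^4) = 5.63×10^-26 kg.

m ≈ 5.63×10^-26 kg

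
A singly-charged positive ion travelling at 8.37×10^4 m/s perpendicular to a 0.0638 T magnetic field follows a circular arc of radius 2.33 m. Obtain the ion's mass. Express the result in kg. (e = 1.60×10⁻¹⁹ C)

m ≈ 2.84×10^-25 kg

qvB = mv²/r ⇒ m = qBr/v.
m = (1×1.60×10^-19)(0.0638)(2.33) / (8.37×10^4) = 2.84×10^-25 kg.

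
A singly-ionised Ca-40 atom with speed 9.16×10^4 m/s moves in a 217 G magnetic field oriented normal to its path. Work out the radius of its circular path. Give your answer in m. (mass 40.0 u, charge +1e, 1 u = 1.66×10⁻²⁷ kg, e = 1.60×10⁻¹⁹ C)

r ≈ 1.75 m

The magnetic force provides the centripetal force: qvB = mv²/r, so r = mv/(qB).
r = (6.64×10^-26 kg)(9.16×10^4 m/s) / [(1×1.60×10^-19 C)(0.0217 T)] = 1.75 m.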